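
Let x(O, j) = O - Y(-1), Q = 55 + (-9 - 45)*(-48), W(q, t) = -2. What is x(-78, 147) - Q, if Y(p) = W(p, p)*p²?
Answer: -2723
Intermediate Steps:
Y(p) = -2*p²
Q = 2647 (Q = 55 - 54*(-48) = 55 + 2592 = 2647)
x(O, j) = 2 + O (x(O, j) = O - (-2)*(-1)² = O - (-2) = O - 1*(-2) = O + 2 = 2 + O)
x(-78, 147) - Q = (2 - 78) - 1*2647 = -76 - 2647 = -2723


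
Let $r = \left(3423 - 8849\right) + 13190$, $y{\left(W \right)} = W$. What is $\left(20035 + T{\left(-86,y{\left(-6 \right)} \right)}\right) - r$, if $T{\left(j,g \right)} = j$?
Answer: $12185$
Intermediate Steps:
$r = 7764$ ($r = -5426 + 13190 = 7764$)
$\left(20035 + T{\left(-86,y{\left(-6 \right)} \right)}\right) - r = \left(20035 - 86\right) - 7764 = 19949 - 7764 = 12185$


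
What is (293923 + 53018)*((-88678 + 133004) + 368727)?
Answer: 143305020873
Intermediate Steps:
(293923 + 53018)*((-88678 + 133004) + 368727) = 346941*(44326 + 368727) = 346941*413053 = 143305020873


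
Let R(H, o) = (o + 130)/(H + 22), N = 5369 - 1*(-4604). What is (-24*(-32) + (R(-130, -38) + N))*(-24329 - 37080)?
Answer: -17807627456/27 ≈ -6.5954e+8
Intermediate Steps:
N = 9973 (N = 5369 + 4604 = 9973)
R(H, o) = (130 + o)/(22 + H)
(-24*(-32) + (R(-130, -38) + N))*(-24329 - 37080) = (-24*(-32) + ((130 - 38)/(22 - 130) + 9973))*(-24329 - 37080) = (768 + (92/(-108) + 9973))*(-61409) = (768 + (-1/108*92 + 9973))*(-61409) = (768 + (-23/27 + 9973))*(-61409) = (768 + 269248/27)*(-61409) = (289984/27)*(-61409) = -17807627456/27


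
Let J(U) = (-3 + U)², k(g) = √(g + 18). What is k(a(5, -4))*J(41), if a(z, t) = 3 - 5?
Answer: 5776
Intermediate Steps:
a(z, t) = -2
k(g) = √(18 + g)
k(a(5, -4))*J(41) = √(18 - 2)*(-3 + 41)² = √16*38² = 4*1444 = 5776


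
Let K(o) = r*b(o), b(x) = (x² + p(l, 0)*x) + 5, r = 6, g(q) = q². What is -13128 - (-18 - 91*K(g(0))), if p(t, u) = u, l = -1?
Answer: -10380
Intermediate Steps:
b(x) = 5 + x² (b(x) = (x² + 0*x) + 5 = (x² + 0) + 5 = x² + 5 = 5 + x²)
K(o) = 30 + 6*o² (K(o) = 6*(5 + o²) = 30 + 6*o²)
-13128 - (-18 - 91*K(g(0))) = -13128 - (-18 - 91*(30 + 6*(0²)²)) = -13128 - (-18 - 91*(30 + 6*0²)) = -13128 - (-18 - 91*(30 + 6*0)) = -13128 - (-18 - 91*(30 + 0)) = -13128 - (-18 - 91*30) = -13128 - (-18 - 2730) = -13128 - 1*(-2748) = -13128 + 2748 = -10380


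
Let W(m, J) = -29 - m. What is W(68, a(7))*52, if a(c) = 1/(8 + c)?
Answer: -5044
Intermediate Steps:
W(68, a(7))*52 = (-29 - 1*68)*52 = (-29 - 68)*52 = -97*52 = -5044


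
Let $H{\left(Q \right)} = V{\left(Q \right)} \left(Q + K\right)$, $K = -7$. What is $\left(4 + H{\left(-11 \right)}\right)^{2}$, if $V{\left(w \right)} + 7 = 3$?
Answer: $5776$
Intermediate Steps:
$V{\left(w \right)} = -4$ ($V{\left(w \right)} = -7 + 3 = -4$)
$H{\left(Q \right)} = 28 - 4 Q$ ($H{\left(Q \right)} = - 4 \left(Q - 7\right) = - 4 \left(-7 + Q\right) = 28 - 4 Q$)
$\left(4 + H{\left(-11 \right)}\right)^{2} = \left(4 + \left(28 - -44\right)\right)^{2} = \left(4 + \left(28 + 44\right)\right)^{2} = \left(4 + 72\right)^{2} = 76^{2} = 5776$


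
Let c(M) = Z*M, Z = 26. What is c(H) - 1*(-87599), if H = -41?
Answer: 86533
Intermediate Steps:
c(M) = 26*M
c(H) - 1*(-87599) = 26*(-41) - 1*(-87599) = -1066 + 87599 = 86533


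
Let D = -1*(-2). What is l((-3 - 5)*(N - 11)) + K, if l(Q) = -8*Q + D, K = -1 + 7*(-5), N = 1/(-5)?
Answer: -3754/5 ≈ -750.80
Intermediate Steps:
N = -⅕ ≈ -0.20000
D = 2
K = -36 (K = -1 - 35 = -36)
l(Q) = 2 - 8*Q (l(Q) = -8*Q + 2 = 2 - 8*Q)
l((-3 - 5)*(N - 11)) + K = (2 - 8*(-3 - 5)*(-⅕ - 11)) - 36 = (2 - (-64)*(-56)/5) - 36 = (2 - 8*448/5) - 36 = (2 - 3584/5) - 36 = -3574/5 - 36 = -3754/5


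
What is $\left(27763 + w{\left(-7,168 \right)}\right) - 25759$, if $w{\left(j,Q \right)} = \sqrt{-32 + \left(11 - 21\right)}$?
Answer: $2004 + i \sqrt{42} \approx 2004.0 + 6.4807 i$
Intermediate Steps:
$w{\left(j,Q \right)} = i \sqrt{42}$ ($w{\left(j,Q \right)} = \sqrt{-32 + \left(11 - 21\right)} = \sqrt{-32 - 10} = \sqrt{-42} = i \sqrt{42}$)
$\left(27763 + w{\left(-7,168 \right)}\right) - 25759 = \left(27763 + i \sqrt{42}\right) - 25759 = 2004 + i \sqrt{42}$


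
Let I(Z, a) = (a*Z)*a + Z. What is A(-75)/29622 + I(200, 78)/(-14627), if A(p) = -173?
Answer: -36052504471/433280994 ≈ -83.208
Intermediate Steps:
I(Z, a) = Z + Z*a² (I(Z, a) = (Z*a)*a + Z = Z*a² + Z = Z + Z*a²)
A(-75)/29622 + I(200, 78)/(-14627) = -173/29622 + (200*(1 + 78²))/(-14627) = -173*1/29622 + (200*(1 + 6084))*(-1/14627) = -173/29622 + (200*6085)*(-1/14627) = -173/29622 + 1217000*(-1/14627) = -173/29622 - 1217000/14627 = -36052504471/433280994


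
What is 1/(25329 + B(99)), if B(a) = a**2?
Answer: 1/35130 ≈ 2.8466e-5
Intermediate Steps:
1/(25329 + B(99)) = 1/(25329 + 99**2) = 1/(25329 + 9801) = 1/35130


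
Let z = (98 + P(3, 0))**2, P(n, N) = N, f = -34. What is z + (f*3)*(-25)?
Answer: 12154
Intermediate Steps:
z = 9604 (z = (98 + 0)**2 = 98**2 = 9604)
z + (f*3)*(-25) = 9604 - 34*3*(-25) = 9604 - 102*(-25) = 9604 + 2550 = 12154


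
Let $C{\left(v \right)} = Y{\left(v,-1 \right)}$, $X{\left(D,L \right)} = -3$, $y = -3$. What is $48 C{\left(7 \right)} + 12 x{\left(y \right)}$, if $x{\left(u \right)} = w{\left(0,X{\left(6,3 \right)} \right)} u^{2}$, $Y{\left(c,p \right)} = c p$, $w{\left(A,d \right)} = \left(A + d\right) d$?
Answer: $636$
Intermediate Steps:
$w{\left(A,d \right)} = d \left(A + d\right)$
$C{\left(v \right)} = - v$ ($C{\left(v \right)} = v \left(-1\right) = - v$)
$x{\left(u \right)} = 9 u^{2}$ ($x{\left(u \right)} = - 3 \left(0 - 3\right) u^{2} = \left(-3\right) \left(-3\right) u^{2} = 9 u^{2}$)
$48 C{\left(7 \right)} + 12 x{\left(y \right)} = 48 \left(\left(-1\right) 7\right) + 12 \cdot 9 \left(-3\right)^{2} = 48 \left(-7\right) + 12 \cdot 9 \cdot 9 = -336 + 12 \cdot 81 = -336 + 972 = 636$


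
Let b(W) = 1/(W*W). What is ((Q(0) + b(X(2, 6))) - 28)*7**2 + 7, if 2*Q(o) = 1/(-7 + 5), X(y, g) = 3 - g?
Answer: -49385/36 ≈ -1371.8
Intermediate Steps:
b(W) = W**(-2)
Q(o) = -1/4 (Q(o) = 1/(2*(-7 + 5)) = (1/2)/(-2) = (1/2)*(-1/2) = -1/4)
((Q(0) + b(X(2, 6))) - 28)*7**2 + 7 = ((-1/4 + (3 - 1*6)**(-2)) - 28)*7**2 + 7 = ((-1/4 + (3 - 6)**(-2)) - 28)*49 + 7 = ((-1/4 + (-3)**(-2)) - 28)*49 + 7 = ((-1/4 + 1/9) - 28)*49 + 7 = (-5/36 - 28)*49 + 7 = -1013/36*49 + 7 = -49637/36 + 7 = -49385/36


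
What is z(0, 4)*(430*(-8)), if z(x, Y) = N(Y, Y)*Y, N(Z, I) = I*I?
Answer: -220160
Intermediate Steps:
N(Z, I) = I**2
z(x, Y) = Y**3 (z(x, Y) = Y**2*Y = Y**3)
z(0, 4)*(430*(-8)) = 4**3*(430*(-8)) = 64*(-3440) = -220160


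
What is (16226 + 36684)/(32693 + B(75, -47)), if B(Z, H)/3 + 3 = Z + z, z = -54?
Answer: 370/229 ≈ 1.6157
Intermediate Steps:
B(Z, H) = -171 + 3*Z (B(Z, H) = -9 + 3*(Z - 54) = -9 + 3*(-54 + Z) = -9 + (-162 + 3*Z) = -171 + 3*Z)
(16226 + 36684)/(32693 + B(75, -47)) = (16226 + 36684)/(32693 + (-171 + 3*75)) = 52910/(32693 + (-171 + 225)) = 52910/(32693 + 54) = 52910/32747 = 52910*(1/32747) = 370/229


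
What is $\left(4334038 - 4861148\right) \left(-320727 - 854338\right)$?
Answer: $619388512150$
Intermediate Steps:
$\left(4334038 - 4861148\right) \left(-320727 - 854338\right) = - 527110 \left(-320727 - 854338\right) = \left(-527110\right) \left(-1175065\right) = 619388512150$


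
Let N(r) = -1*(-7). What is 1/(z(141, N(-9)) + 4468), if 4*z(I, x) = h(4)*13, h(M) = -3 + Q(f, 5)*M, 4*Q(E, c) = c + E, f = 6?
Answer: 1/4494 ≈ 0.00022252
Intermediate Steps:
Q(E, c) = E/4 + c/4 (Q(E, c) = (c + E)/4 = (E + c)/4 = E/4 + c/4)
h(M) = -3 + 11*M/4 (h(M) = -3 + ((¼)*6 + (¼)*5)*M = -3 + (3/2 + 5/4)*M = -3 + 11*M/4)
N(r) = 7
z(I, x) = 26 (z(I, x) = ((-3 + (11/4)*4)*13)/4 = ((-3 + 11)*13)/4 = (8*13)/4 = (¼)*104 = 26)
1/(z(141, N(-9)) + 4468) = 1/(26 + 4468) = 1/4494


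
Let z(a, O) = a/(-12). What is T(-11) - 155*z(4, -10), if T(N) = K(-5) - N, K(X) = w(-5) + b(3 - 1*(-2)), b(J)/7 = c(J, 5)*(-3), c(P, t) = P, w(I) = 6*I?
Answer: -217/3 ≈ -72.333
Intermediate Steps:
b(J) = -21*J (b(J) = 7*(J*(-3)) = 7*(-3*J) = -21*J)
z(a, O) = -a/12 (z(a, O) = a*(-1/12) = -a/12)
K(X) = -135 (K(X) = 6*(-5) - 21*(3 - 1*(-2)) = -30 - 21*(3 + 2) = -30 - 21*5 = -30 - 105 = -135)
T(N) = -135 - N
T(-11) - 155*z(4, -10) = (-135 - 1*(-11)) - (-155)*4/12 = (-135 + 11) - 155*(-⅓) = -124 + 155/3 = -217/3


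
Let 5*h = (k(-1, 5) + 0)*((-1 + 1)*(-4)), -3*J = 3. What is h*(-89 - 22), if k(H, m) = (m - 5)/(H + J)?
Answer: 0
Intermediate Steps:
J = -1 (J = -⅓*3 = -1)
k(H, m) = (-5 + m)/(-1 + H) (k(H, m) = (m - 5)/(H - 1) = (-5 + m)/(-1 + H))
h = 0 (h = (((-5 + 5)/(-1 - 1) + 0)*((-1 + 1)*(-4)))/5 = ((0/(-2) + 0)*(0*(-4)))/5 = ((-½*0 + 0)*0)/5 = ((0 + 0)*0)/5 = (0*0)/5 = (⅕)*0 = 0)
h*(-89 - 22) = 0*(-89 - 22) = 0*(-111) = 0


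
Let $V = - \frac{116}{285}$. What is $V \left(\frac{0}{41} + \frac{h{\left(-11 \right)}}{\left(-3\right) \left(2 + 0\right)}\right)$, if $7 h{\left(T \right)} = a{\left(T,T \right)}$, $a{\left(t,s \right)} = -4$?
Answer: $- \frac{232}{5985} \approx -0.038764$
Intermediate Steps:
$h{\left(T \right)} = - \frac{4}{7}$ ($h{\left(T \right)} = \frac{1}{7} \left(-4\right) = - \frac{4}{7}$)
$V = - \frac{116}{285}$ ($V = \left(-116\right) \frac{1}{285} = - \frac{116}{285} \approx -0.40702$)
$V \left(\frac{0}{41} + \frac{h{\left(-11 \right)}}{\left(-3\right) \left(2 + 0\right)}\right) = - \frac{116 \left(\frac{0}{41} - \frac{4}{7 \left(- 3 \left(2 + 0\right)\right)}\right)}{285} = - \frac{116 \left(0 \cdot \frac{1}{41} - \frac{4}{7 \left(\left(-3\right) 2\right)}\right)}{285} = - \frac{116 \left(0 - \frac{4}{7 \left(-6\right)}\right)}{285} = - \frac{116 \left(0 - - \frac{2}{21}\right)}{285} = - \frac{116 \left(0 + \frac{2}{21}\right)}{285} = \left(- \frac{116}{285}\right) \frac{2}{21} = - \frac{232}{5985}$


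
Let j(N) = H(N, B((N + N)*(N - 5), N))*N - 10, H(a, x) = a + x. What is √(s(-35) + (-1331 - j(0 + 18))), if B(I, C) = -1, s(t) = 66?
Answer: I*√1561 ≈ 39.51*I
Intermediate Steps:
j(N) = -10 + N*(-1 + N) (j(N) = (N - 1)*N - 10 = (-1 + N)*N - 10 = N*(-1 + N) - 10 = -10 + N*(-1 + N))
√(s(-35) + (-1331 - j(0 + 18))) = √(66 + (-1331 - (-10 + (0 + 18)*(-1 + (0 + 18))))) = √(66 + (-1331 - (-10 + 18*(-1 + 18)))) = √(66 + (-1331 - (-10 + 18*17))) = √(66 + (-1331 - (-10 + 306))) = √(66 + (-1331 - 1*296)) = √(66 + (-1331 - 296)) = √(66 - 1627) = √(-1561) = I*√1561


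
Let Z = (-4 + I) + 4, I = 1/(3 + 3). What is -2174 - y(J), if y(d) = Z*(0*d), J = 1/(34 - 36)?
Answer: -2174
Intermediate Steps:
I = ⅙ (I = 1/6 = ⅙ ≈ 0.16667)
J = -½ (J = 1/(-2) = -½ ≈ -0.50000)
Z = ⅙ (Z = (-4 + ⅙) + 4 = -23/6 + 4 = ⅙ ≈ 0.16667)
y(d) = 0 (y(d) = (0*d)/6 = (⅙)*0 = 0)
-2174 - y(J) = -2174 - 1*0 = -2174 + 0 = -2174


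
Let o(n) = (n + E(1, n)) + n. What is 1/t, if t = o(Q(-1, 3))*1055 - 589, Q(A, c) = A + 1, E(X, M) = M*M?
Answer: -1/589 ≈ -0.0016978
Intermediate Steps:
E(X, M) = M²
Q(A, c) = 1 + A
o(n) = n² + 2*n (o(n) = (n + n²) + n = n² + 2*n)
t = -589 (t = ((1 - 1)*(2 + (1 - 1)))*1055 - 589 = (0*(2 + 0))*1055 - 589 = (0*2)*1055 - 589 = 0*1055 - 589 = 0 - 589 = -589)
1/t = 1/(-589) = -1/589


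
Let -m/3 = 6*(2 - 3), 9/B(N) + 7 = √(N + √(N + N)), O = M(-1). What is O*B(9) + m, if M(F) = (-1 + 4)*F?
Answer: 18 + 27/(7 - √(9 + 3*√2)) ≈ 26.033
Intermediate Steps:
M(F) = 3*F
O = -3 (O = 3*(-1) = -3)
B(N) = 9/(-7 + √(N + √2*√N)) (B(N) = 9/(-7 + √(N + √(N + N))) = 9/(-7 + √(N + √(2*N))) = 9/(-7 + √(N + √2*√N)))
m = 18 (m = -18*(2 - 3) = -18*(-1) = -3*(-6) = 18)
O*B(9) + m = -27/(-7 + √(9 + √2*√9)) + 18 = -27/(-7 + √(9 + √2*3)) + 18 = -27/(-7 + √(9 + 3*√2)) + 18 = 18 - 27/(-7 + √(9 + 3*√2))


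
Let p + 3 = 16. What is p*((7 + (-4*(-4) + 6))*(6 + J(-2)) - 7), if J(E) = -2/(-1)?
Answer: 2925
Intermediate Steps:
p = 13 (p = -3 + 16 = 13)
J(E) = 2 (J(E) = -2*(-1) = 2)
p*((7 + (-4*(-4) + 6))*(6 + J(-2)) - 7) = 13*((7 + (-4*(-4) + 6))*(6 + 2) - 7) = 13*((7 + (16 + 6))*8 - 7) = 13*((7 + 22)*8 - 7) = 13*(29*8 - 7) = 13*(232 - 7) = 13*225 = 2925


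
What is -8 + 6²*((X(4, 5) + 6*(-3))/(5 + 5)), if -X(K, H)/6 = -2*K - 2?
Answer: 716/5 ≈ 143.20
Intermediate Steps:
X(K, H) = 12 + 12*K (X(K, H) = -6*(-2*K - 2) = -6*(-2 - 2*K) = 12 + 12*K)
-8 + 6²*((X(4, 5) + 6*(-3))/(5 + 5)) = -8 + 6²*(((12 + 12*4) + 6*(-3))/(5 + 5)) = -8 + 36*(((12 + 48) - 18)/10) = -8 + 36*((60 - 18)*(⅒)) = -8 + 36*(42*(⅒)) = -8 + 36*(21/5) = -8 + 756/5 = 716/5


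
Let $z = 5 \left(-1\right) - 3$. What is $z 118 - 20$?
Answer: $-964$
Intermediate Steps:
$z = -8$ ($z = -5 - 3 = -8$)
$z 118 - 20 = \left(-8\right) 118 - 20 = -944 - 20 = -964$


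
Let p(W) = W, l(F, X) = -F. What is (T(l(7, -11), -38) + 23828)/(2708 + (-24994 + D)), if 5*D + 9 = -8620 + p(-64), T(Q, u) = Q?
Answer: -119105/120123 ≈ -0.99153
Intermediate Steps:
D = -8693/5 (D = -9/5 + (-8620 - 64)/5 = -9/5 + (⅕)*(-8684) = -9/5 - 8684/5 = -8693/5 ≈ -1738.6)
(T(l(7, -11), -38) + 23828)/(2708 + (-24994 + D)) = (-1*7 + 23828)/(2708 + (-24994 - 8693/5)) = (-7 + 23828)/(2708 - 133663/5) = 23821/(-120123/5) = 23821*(-5/120123) = -119105/120123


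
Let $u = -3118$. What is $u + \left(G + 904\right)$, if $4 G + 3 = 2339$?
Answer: $-1630$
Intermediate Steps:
$G = 584$ ($G = - \frac{3}{4} + \frac{1}{4} \cdot 2339 = - \frac{3}{4} + \frac{2339}{4} = 584$)
$u + \left(G + 904\right) = -3118 + \left(584 + 904\right) = -3118 + 1488 = -1630$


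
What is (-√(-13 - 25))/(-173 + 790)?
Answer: -I*√38/617 ≈ -0.0099909*I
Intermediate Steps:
(-√(-13 - 25))/(-173 + 790) = (-√(-38))/617 = (-I*√38)/617 = -I*√38/617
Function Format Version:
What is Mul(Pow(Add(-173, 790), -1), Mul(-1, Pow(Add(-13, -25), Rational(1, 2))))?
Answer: Mul(Rational(-1, 617), I, Pow(38, Rational(1, 2))) ≈ Mul(-0.0099909, I)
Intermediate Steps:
Mul(Pow(Add(-173, 790), -1), Mul(-1, Pow(Add(-13, -25), Rational(1, 2)))) = Mul(Pow(617, -1), Mul(-1, Pow(-38, Rational(1, 2)))) = Mul(Rational(1, 617), Mul(-1, Mul(I, Pow(38, Rational(1, 2))))) = Mul(Rational(1, 617), Mul(-1, I, Pow(38, Rational(1, 2)))) = Mul(Rational(-1, 617), I, Pow(38, Rational(1, 2)))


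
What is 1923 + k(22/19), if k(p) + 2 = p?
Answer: 36521/19 ≈ 1922.2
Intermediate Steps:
k(p) = -2 + p
1923 + k(22/19) = 1923 + (-2 + 22/19) = 1923 - 16/19 = 36521/19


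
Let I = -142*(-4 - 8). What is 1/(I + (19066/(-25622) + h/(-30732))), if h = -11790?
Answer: 65617942/111789318757 ≈ 0.00058698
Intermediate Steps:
I = 1704 (I = -142*(-12) = 1704)
1/(I + (19066/(-25622) + h/(-30732))) = 1/(1704 + (19066/(-25622) - 11790/(-30732))) = 1/(1704 + (19066*(-1/25622) - 11790*(-1/30732))) = 1/(1704 + (-9533/12811 + 1965/5122)) = 1/(1704 - 23654411/65617942) = 1/(111789318757/65617942) = 65617942/111789318757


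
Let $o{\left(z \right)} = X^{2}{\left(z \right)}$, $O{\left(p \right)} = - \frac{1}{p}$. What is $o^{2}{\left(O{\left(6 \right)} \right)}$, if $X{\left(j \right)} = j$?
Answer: $\frac{1}{1296} \approx 0.0007716$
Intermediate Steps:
$o{\left(z \right)} = z^{2}$
$o^{2}{\left(O{\left(6 \right)} \right)} = \left(\left(- \frac{1}{6}\right)^{2}\right)^{2} = \left(\frac{1}{36}\right)^{2} = \frac{1}{1296}$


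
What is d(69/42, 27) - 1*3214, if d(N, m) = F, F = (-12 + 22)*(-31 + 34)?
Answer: -3184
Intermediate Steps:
F = 30 (F = 10*3 = 30)
d(N, m) = 30
d(69/42, 27) - 1*3214 = 30 - 1*3214 = 30 - 3214 = -3184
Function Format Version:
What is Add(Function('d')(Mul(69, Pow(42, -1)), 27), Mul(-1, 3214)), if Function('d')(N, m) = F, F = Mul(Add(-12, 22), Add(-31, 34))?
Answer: -3184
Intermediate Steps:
F = 30 (F = Mul(10, 3) = 30)
Function('d')(N, m) = 30
Add(Function('d')(Mul(69, Pow(42, -1)), 27), Mul(-1, 3214)) = Add(30, Mul(-1, 3214)) = Add(30, -3214) = -3184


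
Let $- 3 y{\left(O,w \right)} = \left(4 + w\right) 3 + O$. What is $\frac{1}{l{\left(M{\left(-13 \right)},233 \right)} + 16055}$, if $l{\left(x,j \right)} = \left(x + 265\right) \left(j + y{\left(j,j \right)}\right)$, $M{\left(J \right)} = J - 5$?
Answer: $- \frac{3}{12350} \approx -0.00024292$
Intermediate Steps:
$M{\left(J \right)} = -5 + J$
$y{\left(O,w \right)} = -4 - w - \frac{O}{3}$ ($y{\left(O,w \right)} = - \frac{\left(4 + w\right) 3 + O}{3} = - \frac{\left(12 + 3 w\right) + O}{3} = - \frac{12 + O + 3 w}{3} = -4 - w - \frac{O}{3}$)
$l{\left(x,j \right)} = \left(-4 - \frac{j}{3}\right) \left(265 + x\right)$ ($l{\left(x,j \right)} = \left(x + 265\right) \left(j - \left(4 + \frac{4 j}{3}\right)\right) = \left(265 + x\right) \left(j - \left(4 + \frac{4 j}{3}\right)\right) = \left(265 + x\right) \left(-4 - \frac{j}{3}\right) = \left(-4 - \frac{j}{3}\right) \left(265 + x\right)$)
$\frac{1}{l{\left(M{\left(-13 \right)},233 \right)} + 16055} = \frac{1}{\left(-1060 - 4 \left(-5 - 13\right) - \frac{61745}{3} - \frac{233 \left(-5 - 13\right)}{3}\right) + 16055} = \frac{1}{\left(-1060 - -72 - \frac{61745}{3} - \frac{233}{3} \left(-18\right)\right) + 16055} = \frac{1}{\left(-1060 + 72 - \frac{61745}{3} + 1398\right) + 16055} = \frac{1}{- \frac{60515}{3} + 16055} = \frac{1}{- \frac{12350}{3}} = - \frac{3}{12350}$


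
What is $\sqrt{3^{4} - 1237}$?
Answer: $34 i \approx 34.0 i$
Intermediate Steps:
$\sqrt{3^{4} - 1237} = \sqrt{81 - 1237} = \sqrt{-1156} = 34 i$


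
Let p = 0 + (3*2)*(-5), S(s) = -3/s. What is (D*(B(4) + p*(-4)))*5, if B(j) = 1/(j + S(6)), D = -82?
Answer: -345220/7 ≈ -49317.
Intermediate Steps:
B(j) = 1/(-½ + j) (B(j) = 1/(j - 3/6) = 1/(j - 3*⅙) = 1/(j - ½) = 1/(-½ + j))
p = -30 (p = 0 + 6*(-5) = 0 - 30 = -30)
(D*(B(4) + p*(-4)))*5 = -82*(2/(-1 + 2*4) - 30*(-4))*5 = -82*(2/(-1 + 8) + 120)*5 = -82*(2/7 + 120)*5 = -82*842/7*5 = -69044/7*5 = -345220/7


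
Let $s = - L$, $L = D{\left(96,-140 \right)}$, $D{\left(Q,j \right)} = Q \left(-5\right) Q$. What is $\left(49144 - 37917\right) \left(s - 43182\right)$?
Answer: $32535846$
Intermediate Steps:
$D{\left(Q,j \right)} = - 5 Q^{2}$ ($D{\left(Q,j \right)} = - 5 Q Q = - 5 Q^{2}$)
$L = -46080$ ($L = - 5 \cdot 96^{2} = \left(-5\right) 9216 = -46080$)
$s = 46080$ ($s = \left(-1\right) \left(-46080\right) = 46080$)
$\left(49144 - 37917\right) \left(s - 43182\right) = \left(49144 - 37917\right) \left(46080 - 43182\right) = 11227 \cdot 2898 = 32535846$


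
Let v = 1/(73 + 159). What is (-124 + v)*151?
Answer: -4343817/232 ≈ -18723.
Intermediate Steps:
v = 1/232 ≈ 0.0043103
(-124 + v)*151 = (-124 + 1/232)*151 = -28767/232*151 = -4343817/232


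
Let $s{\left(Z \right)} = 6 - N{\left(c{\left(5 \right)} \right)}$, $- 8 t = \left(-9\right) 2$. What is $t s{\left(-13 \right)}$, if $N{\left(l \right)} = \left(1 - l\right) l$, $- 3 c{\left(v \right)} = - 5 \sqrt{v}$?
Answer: $\frac{179}{4} - \frac{15 \sqrt{5}}{4} \approx 36.365$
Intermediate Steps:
$c{\left(v \right)} = \frac{5 \sqrt{v}}{3}$ ($c{\left(v \right)} = - \frac{\left(-5\right) \sqrt{v}}{3} = \frac{5 \sqrt{v}}{3}$)
$t = \frac{9}{4}$ ($t = - \frac{\left(-9\right) 2}{8} = \left(- \frac{1}{8}\right) \left(-18\right) = \frac{9}{4} \approx 2.25$)
$N{\left(l \right)} = l \left(1 - l\right)$
$s{\left(Z \right)} = 6 - \frac{5 \sqrt{5} \left(1 - \frac{5 \sqrt{5}}{3}\right)}{3}$ ($s{\left(Z \right)} = 6 - \frac{5 \sqrt{5}}{3} \left(1 - \frac{5 \sqrt{5}}{3}\right) = 6 - \frac{5 \sqrt{5} \left(1 - \frac{5 \sqrt{5}}{3}\right)}{3}$)
$t s{\left(-13 \right)} = \frac{9 \left(\frac{179}{9} - \frac{5 \sqrt{5}}{3}\right)}{4} = \frac{179}{4} - \frac{15 \sqrt{5}}{4}$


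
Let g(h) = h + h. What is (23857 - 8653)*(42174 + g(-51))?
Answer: 639662688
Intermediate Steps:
g(h) = 2*h
(23857 - 8653)*(42174 + g(-51)) = (23857 - 8653)*(42174 + 2*(-51)) = 15204*(42174 - 102) = 15204*42072 = 639662688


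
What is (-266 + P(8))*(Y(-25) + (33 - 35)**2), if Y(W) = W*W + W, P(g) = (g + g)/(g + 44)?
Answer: -2086216/13 ≈ -1.6048e+5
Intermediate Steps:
P(g) = 2*g/(44 + g) (P(g) = (2*g)/(44 + g) = 2*g/(44 + g))
Y(W) = W + W**2 (Y(W) = W**2 + W = W + W**2)
(-266 + P(8))*(Y(-25) + (33 - 35)**2) = (-266 + 2*8/(44 + 8))*(-25*(1 - 25) + (33 - 35)**2) = (-266 + 2*8/52)*(-25*(-24) + (-2)**2) = (-266 + 2*8*(1/52))*(600 + 4) = (-266 + 4/13)*604 = -3454/13*604 = -2086216/13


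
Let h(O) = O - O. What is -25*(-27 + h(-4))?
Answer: 675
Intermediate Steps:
h(O) = 0
-25*(-27 + h(-4)) = -25*(-27 + 0) = -25*(-27) = 675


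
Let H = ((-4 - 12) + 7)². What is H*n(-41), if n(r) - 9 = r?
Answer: -2592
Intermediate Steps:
n(r) = 9 + r
H = 81 (H = (-16 + 7)² = (-9)² = 81)
H*n(-41) = 81*(9 - 41) = 81*(-32) = -2592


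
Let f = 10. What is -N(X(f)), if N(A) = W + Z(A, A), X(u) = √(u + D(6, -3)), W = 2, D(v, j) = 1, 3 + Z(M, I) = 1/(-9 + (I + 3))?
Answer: 31/25 + √11/25 ≈ 1.3727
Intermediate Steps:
Z(M, I) = -3 + 1/(-6 + I) (Z(M, I) = -3 + 1/(-9 + (I + 3)) = -3 + 1/(-9 + (3 + I)) = -3 + 1/(-6 + I))
X(u) = √(1 + u) (X(u) = √(u + 1) = √(1 + u))
N(A) = 2 + (19 - 3*A)/(-6 + A)
-N(X(f)) = -(7 - √(1 + 10))/(-6 + √(1 + 10)) = -(7 - √11)/(-6 + √11)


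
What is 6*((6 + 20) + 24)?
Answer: 300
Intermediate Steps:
6*((6 + 20) + 24) = 6*(26 + 24) = 6*50 = 300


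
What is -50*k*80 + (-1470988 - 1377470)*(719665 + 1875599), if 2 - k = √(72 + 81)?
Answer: -7392500510912 + 12000*√17 ≈ -7.3925e+12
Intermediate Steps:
k = 2 - 3*√17 (k = 2 - √(72 + 81) = 2 - √153 = 2 - 3*√17 ≈ -10.369)
-50*k*80 + (-1470988 - 1377470)*(719665 + 1875599) = -50*(2 - 3*√17)*80 + (-1470988 - 1377470)*(719665 + 1875599) = (-100 + 150*√17)*80 - 2848458*2595264 = (-8000 + 12000*√17) - 7392500502912 = -7392500510912 + 12000*√17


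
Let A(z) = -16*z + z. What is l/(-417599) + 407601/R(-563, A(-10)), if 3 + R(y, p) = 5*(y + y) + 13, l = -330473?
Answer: -12950500903/180531260 ≈ -71.735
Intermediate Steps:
A(z) = -15*z
R(y, p) = 10 + 10*y (R(y, p) = -3 + (5*(y + y) + 13) = -3 + (5*(2*y) + 13) = -3 + (10*y + 13) = -3 + (13 + 10*y) = 10 + 10*y)
l/(-417599) + 407601/R(-563, A(-10)) = -330473/(-417599) + 407601/(10 + 10*(-563)) = -330473*(-1/417599) + 407601/(10 - 5630) = 25421/32123 + 407601/(-5620) = 25421/32123 + 407601*(-1/5620) = 25421/32123 - 407601/5620 = -12950500903/180531260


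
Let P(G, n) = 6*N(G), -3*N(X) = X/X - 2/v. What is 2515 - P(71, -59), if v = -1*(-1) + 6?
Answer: 17615/7 ≈ 2516.4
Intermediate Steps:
v = 7 (v = 1 + 6 = 7)
N(X) = -5/21 (N(X) = -(X/X - 2/7)/3 = -(1 - 2*⅐)/3 = -(1 - 2/7)/3 = -⅓*5/7 = -5/21)
P(G, n) = -10/7 (P(G, n) = 6*(-5/21) = -10/7)
2515 - P(71, -59) = 2515 - 1*(-10/7) = 2515 + 10/7 = 17615/7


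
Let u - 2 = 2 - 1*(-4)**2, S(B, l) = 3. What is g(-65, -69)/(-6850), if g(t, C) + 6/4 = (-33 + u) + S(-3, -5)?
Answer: 87/13700 ≈ 0.0063504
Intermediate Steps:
u = -12 (u = 2 + (2 - 1*(-4)**2) = 2 + (2 - 1*16) = 2 + (2 - 16) = 2 - 14 = -12)
g(t, C) = -87/2 (g(t, C) = -3/2 + ((-33 - 12) + 3) = -3/2 + (-45 + 3) = -3/2 - 42 = -87/2)
g(-65, -69)/(-6850) = -87/2/(-6850) = -87/2*(-1/6850) = 87/13700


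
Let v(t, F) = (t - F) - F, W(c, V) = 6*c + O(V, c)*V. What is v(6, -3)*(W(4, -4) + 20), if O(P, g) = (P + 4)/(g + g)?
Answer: 528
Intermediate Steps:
O(P, g) = (4 + P)/(2*g) (O(P, g) = (4 + P)/((2*g)) = (4 + P)*(1/(2*g)) = (4 + P)/(2*g))
W(c, V) = 6*c + V*(4 + V)/(2*c) (W(c, V) = 6*c + ((4 + V)/(2*c))*V = 6*c + V*(4 + V)/(2*c))
v(t, F) = t - 2*F
v(6, -3)*(W(4, -4) + 20) = (6 - 2*(-3))*((½)*(12*4² - 4*(4 - 4))/4 + 20) = (6 + 6)*((½)*(¼)*(12*16 - 4*0) + 20) = 12*((½)*(¼)*(192 + 0) + 20) = 12*((½)*(¼)*192 + 20) = 12*(24 + 20) = 12*44 = 528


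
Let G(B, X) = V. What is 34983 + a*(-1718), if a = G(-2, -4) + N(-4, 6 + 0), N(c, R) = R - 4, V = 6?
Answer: 21239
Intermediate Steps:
N(c, R) = -4 + R
G(B, X) = 6
a = 8 (a = 6 + (-4 + (6 + 0)) = 6 + (-4 + 6) = 6 + 2 = 8)
34983 + a*(-1718) = 34983 + 8*(-1718) = 34983 - 13744 = 21239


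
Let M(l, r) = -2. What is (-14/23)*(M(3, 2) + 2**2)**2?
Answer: -56/23 ≈ -2.4348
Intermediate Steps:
(-14/23)*(M(3, 2) + 2**2)**2 = (-14/23)*(-2 + 2**2)**2 = (-14*1/23)*(-2 + 4)**2 = -14/23*2**2 = -14/23*4 = -56/23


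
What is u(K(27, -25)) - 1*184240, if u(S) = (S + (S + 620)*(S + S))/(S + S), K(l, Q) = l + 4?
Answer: -367177/2 ≈ -1.8359e+5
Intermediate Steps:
K(l, Q) = 4 + l
u(S) = (S + 2*S*(620 + S))/(2*S) (u(S) = (S + (620 + S)*(2*S))/((2*S)) = (S + 2*S*(620 + S))*(1/(2*S)) = (S + 2*S*(620 + S))/(2*S))
u(K(27, -25)) - 1*184240 = (1241/2 + (4 + 27)) - 1*184240 = (1241/2 + 31) - 184240 = 1303/2 - 184240 = -367177/2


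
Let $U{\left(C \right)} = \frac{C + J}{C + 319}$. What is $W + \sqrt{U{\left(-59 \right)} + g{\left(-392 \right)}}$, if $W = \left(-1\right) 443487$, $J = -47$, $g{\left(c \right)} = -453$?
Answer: $-443487 + \frac{i \sqrt{7662590}}{130} \approx -4.4349 \cdot 10^{5} + 21.293 i$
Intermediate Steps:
$U{\left(C \right)} = \frac{-47 + C}{319 + C}$ ($U{\left(C \right)} = \frac{C - 47}{C + 319} = \frac{-47 + C}{319 + C}$)
$W = -443487$
$W + \sqrt{U{\left(-59 \right)} + g{\left(-392 \right)}} = -443487 + \sqrt{\frac{-47 - 59}{319 - 59} - 453} = -443487 + \sqrt{\frac{1}{260} \left(-106\right) - 453} = -443487 + \sqrt{- \frac{53}{130} - 453} = -443487 + \sqrt{- \frac{58943}{130}} = -443487 + \frac{i \sqrt{7662590}}{130}$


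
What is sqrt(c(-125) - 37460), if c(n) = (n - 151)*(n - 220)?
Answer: 76*sqrt(10) ≈ 240.33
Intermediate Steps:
c(n) = (-220 + n)*(-151 + n) (c(n) = (-151 + n)*(-220 + n) = (-220 + n)*(-151 + n))
sqrt(c(-125) - 37460) = sqrt((33220 + (-125)**2 - 371*(-125)) - 37460) = sqrt((33220 + 15625 + 46375) - 37460) = sqrt(95220 - 37460) = sqrt(57760) = 76*sqrt(10)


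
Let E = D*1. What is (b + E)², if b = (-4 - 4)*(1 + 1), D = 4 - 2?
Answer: 196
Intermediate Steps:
D = 2
E = 2 (E = 2*1 = 2)
b = -16 (b = -8*2 = -16)
(b + E)² = (-16 + 2)² = (-14)² = 196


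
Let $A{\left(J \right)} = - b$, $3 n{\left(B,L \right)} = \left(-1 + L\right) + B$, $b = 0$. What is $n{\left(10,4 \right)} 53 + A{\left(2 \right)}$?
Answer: $\frac{689}{3} \approx 229.67$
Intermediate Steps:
$n{\left(B,L \right)} = - \frac{1}{3} + \frac{B}{3} + \frac{L}{3}$ ($n{\left(B,L \right)} = \frac{\left(-1 + L\right) + B}{3} = \frac{-1 + B + L}{3} = - \frac{1}{3} + \frac{B}{3} + \frac{L}{3}$)
$A{\left(J \right)} = 0$ ($A{\left(J \right)} = \left(-1\right) 0 = 0$)
$n{\left(10,4 \right)} 53 + A{\left(2 \right)} = \left(- \frac{1}{3} + \frac{1}{3} \cdot 10 + \frac{1}{3} \cdot 4\right) 53 + 0 = \left(- \frac{1}{3} + \frac{10}{3} + \frac{4}{3}\right) 53 + 0 = \frac{13}{3} \cdot 53 + 0 = \frac{689}{3} + 0 = \frac{689}{3}$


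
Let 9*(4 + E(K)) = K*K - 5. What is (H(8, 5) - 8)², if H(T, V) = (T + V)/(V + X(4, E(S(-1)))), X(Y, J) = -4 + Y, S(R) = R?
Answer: 729/25 ≈ 29.160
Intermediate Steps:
E(K) = -41/9 + K²/9 (E(K) = -4 + (K*K - 5)/9 = -4 + (K² - 5)/9 = -4 + (-5 + K²)/9 = -4 + (-5/9 + K²/9) = -41/9 + K²/9)
H(T, V) = (T + V)/V (H(T, V) = (T + V)/(V + (-4 + 4)) = (T + V)/(V + 0) = (T + V)/V)
(H(8, 5) - 8)² = ((8 + 5)/5 - 8)² = ((⅕)*13 - 8)² = (13/5 - 8)² = (-27/5)² = 729/25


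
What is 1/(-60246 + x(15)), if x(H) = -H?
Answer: -1/60261 ≈ -1.6594e-5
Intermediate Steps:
1/(-60246 + x(15)) = 1/(-60246 - 1*15) = 1/(-60246 - 15) = 1/(-60261) = -1/60261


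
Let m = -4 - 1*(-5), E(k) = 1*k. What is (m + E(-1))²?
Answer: 0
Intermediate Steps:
E(k) = k
m = 1 (m = -4 + 5 = 1)
(m + E(-1))² = (1 - 1)² = 0² = 0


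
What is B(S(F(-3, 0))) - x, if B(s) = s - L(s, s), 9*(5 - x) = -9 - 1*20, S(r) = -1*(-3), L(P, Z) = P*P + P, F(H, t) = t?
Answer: -155/9 ≈ -17.222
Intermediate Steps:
L(P, Z) = P + P**2 (L(P, Z) = P**2 + P = P + P**2)
S(r) = 3
x = 74/9 (x = 5 - (-9 - 1*20)/9 = 5 - (-9 - 20)/9 = 5 - 1/9*(-29) = 5 + 29/9 = 74/9 ≈ 8.2222)
B(s) = s - s*(1 + s)
B(S(F(-3, 0))) - x = -1*3**2 - 1*74/9 = -1*9 - 74/9 = -9 - 74/9 = -155/9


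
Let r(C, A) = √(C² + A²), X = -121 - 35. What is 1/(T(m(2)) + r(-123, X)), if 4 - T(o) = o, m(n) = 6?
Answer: 2/39461 + 3*√4385/39461 ≈ 0.0050850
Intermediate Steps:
T(o) = 4 - o
X = -156
r(C, A) = √(A² + C²)
1/(T(m(2)) + r(-123, X)) = 1/((4 - 1*6) + √((-156)² + (-123)²)) = 1/((4 - 6) + √(24336 + 15129)) = 1/(-2 + √39465) = 1/(-2 + 3*√4385)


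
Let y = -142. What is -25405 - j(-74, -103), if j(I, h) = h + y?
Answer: -25160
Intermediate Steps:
j(I, h) = -142 + h (j(I, h) = h - 142 = -142 + h)
-25405 - j(-74, -103) = -25405 - (-142 - 103) = -25405 - 1*(-245) = -25405 + 245 = -25160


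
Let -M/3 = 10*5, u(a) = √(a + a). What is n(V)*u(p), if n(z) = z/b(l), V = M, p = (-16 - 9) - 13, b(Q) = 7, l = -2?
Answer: -300*I*√19/7 ≈ -186.81*I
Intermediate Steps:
p = -38 (p = -25 - 13 = -38)
u(a) = √2*√a (u(a) = √(2*a) = √2*√a)
M = -150 (M = -30*5 = -3*50 = -150)
V = -150
n(z) = z/7
n(V)*u(p) = ((⅐)*(-150))*(√2*√(-38)) = -150*√2*I*√38/7 = -300*I*√19/7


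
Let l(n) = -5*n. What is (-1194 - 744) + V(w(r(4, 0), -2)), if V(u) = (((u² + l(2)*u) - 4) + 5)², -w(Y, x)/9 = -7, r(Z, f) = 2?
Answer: 11153662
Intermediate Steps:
w(Y, x) = 63 (w(Y, x) = -9*(-7) = 63)
V(u) = (1 + u² - 10*u)² (V(u) = (((u² + (-5*2)*u) - 4) + 5)² = (((u² - 10*u) - 4) + 5)² = ((-4 + u² - 10*u) + 5)² = (1 + u² - 10*u)²)
(-1194 - 744) + V(w(r(4, 0), -2)) = (-1194 - 744) + (1 + 63² - 10*63)² = -1938 + (1 + 3969 - 630)² = -1938 + 3340² = -1938 + 11155600 = 11153662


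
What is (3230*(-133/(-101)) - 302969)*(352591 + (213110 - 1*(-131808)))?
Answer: -21044041135011/101 ≈ -2.0836e+11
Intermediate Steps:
(3230*(-133/(-101)) - 302969)*(352591 + (213110 - 1*(-131808))) = (3230*(-133*(-1/101)) - 302969)*(352591 + (213110 + 131808)) = (3230*(133/101) - 302969)*(352591 + 344918) = (429590/101 - 302969)*697509 = -30170279/101*697509 = -21044041135011/101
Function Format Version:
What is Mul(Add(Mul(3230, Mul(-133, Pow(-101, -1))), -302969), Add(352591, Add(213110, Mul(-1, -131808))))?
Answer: Rational(-21044041135011, 101) ≈ -2.0836e+11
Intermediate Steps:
Mul(Add(Mul(3230, Mul(-133, Pow(-101, -1))), -302969), Add(352591, Add(213110, Mul(-1, -131808)))) = Mul(Add(Mul(3230, Mul(-133, Rational(-1, 101))), -302969), Add(352591, Add(213110, 131808))) = Mul(Add(Mul(3230, Rational(133, 101)), -302969), Add(352591, 344918)) = Mul(Add(Rational(429590, 101), -302969), 697509) = Mul(Rational(-30170279, 101), 697509) = Rational(-21044041135011, 101)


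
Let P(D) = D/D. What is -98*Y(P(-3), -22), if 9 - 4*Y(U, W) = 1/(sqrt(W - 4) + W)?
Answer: -56497/255 - 49*I*sqrt(26)/1020 ≈ -221.56 - 0.24495*I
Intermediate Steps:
P(D) = 1
Y(U, W) = 9/4 - 1/(4*(W + sqrt(-4 + W))) (Y(U, W) = 9/4 - 1/(4*(sqrt(W - 4) + W)) = 9/4 - 1/(4*(sqrt(-4 + W) + W)) = 9/4 - 1/(4*(W + sqrt(-4 + W))))
-98*Y(P(-3), -22) = -98*(-1 + 9*(-22) + 9*sqrt(-4 - 22))/(4*(-22 + sqrt(-4 - 22))) = -98*(-1 - 198 + 9*sqrt(-26))/(4*(-22 + sqrt(-26))) = -98*(-1 - 198 + 9*(I*sqrt(26)))/(4*(-22 + I*sqrt(26))) = -98*(-1 - 198 + 9*I*sqrt(26))/(4*(-22 + I*sqrt(26))) = -98*(-199 + 9*I*sqrt(26))/(4*(-22 + I*sqrt(26))) = -49*(-199 + 9*I*sqrt(26))/(2*(-22 + I*sqrt(26)))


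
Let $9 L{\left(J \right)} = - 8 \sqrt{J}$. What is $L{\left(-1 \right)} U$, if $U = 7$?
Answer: $- \frac{56 i}{9} \approx - 6.2222 i$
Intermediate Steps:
$L{\left(J \right)} = - \frac{8 \sqrt{J}}{9}$ ($L{\left(J \right)} = \frac{\left(-8\right) \sqrt{J}}{9} = - \frac{8 \sqrt{J}}{9}$)
$L{\left(-1 \right)} U = - \frac{8 \sqrt{-1}}{9} \cdot 7 = - \frac{8 i}{9} \cdot 7 = - \frac{56 i}{9}$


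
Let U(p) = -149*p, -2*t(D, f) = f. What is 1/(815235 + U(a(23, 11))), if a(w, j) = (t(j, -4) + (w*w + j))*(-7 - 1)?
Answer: 1/1461299 ≈ 6.8432e-7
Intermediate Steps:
t(D, f) = -f/2
a(w, j) = -16 - 8*j - 8*w² (a(w, j) = (-½*(-4) + (w*w + j))*(-7 - 1) = (2 + (w² + j))*(-8) = (2 + (j + w²))*(-8) = (2 + j + w²)*(-8) = -16 - 8*j - 8*w²)
1/(815235 + U(a(23, 11))) = 1/(815235 - 149*(-16 - 8*11 - 8*23²)) = 1/(815235 - 149*(-16 - 88 - 8*529)) = 1/(815235 - 149*(-16 - 88 - 4232)) = 1/(815235 - 149*(-4336)) = 1/(815235 + 646064) = 1/1461299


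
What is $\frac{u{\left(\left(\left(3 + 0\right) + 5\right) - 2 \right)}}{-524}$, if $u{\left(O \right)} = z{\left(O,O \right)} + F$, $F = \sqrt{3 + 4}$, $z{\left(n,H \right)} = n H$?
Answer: $- \frac{9}{131} - \frac{\sqrt{7}}{524} \approx -0.073751$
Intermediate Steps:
$z{\left(n,H \right)} = H n$
$F = \sqrt{7} \approx 2.6458$
$u{\left(O \right)} = \sqrt{7} + O^{2}$ ($u{\left(O \right)} = O O + \sqrt{7} = O^{2} + \sqrt{7} = \sqrt{7} + O^{2}$)
$\frac{u{\left(\left(\left(3 + 0\right) + 5\right) - 2 \right)}}{-524} = \frac{\sqrt{7} + \left(\left(\left(3 + 0\right) + 5\right) - 2\right)^{2}}{-524} = \left(\sqrt{7} + \left(\left(3 + 5\right) - 2\right)^{2}\right) \left(- \frac{1}{524}\right) = \left(\sqrt{7} + \left(8 - 2\right)^{2}\right) \left(- \frac{1}{524}\right) = \left(\sqrt{7} + 6^{2}\right) \left(- \frac{1}{524}\right) = \left(\sqrt{7} + 36\right) \left(- \frac{1}{524}\right) = \left(36 + \sqrt{7}\right) \left(- \frac{1}{524}\right) = - \frac{9}{131} - \frac{\sqrt{7}}{524}$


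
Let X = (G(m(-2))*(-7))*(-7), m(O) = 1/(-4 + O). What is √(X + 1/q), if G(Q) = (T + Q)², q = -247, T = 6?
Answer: √3662056333/1482 ≈ 40.833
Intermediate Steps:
G(Q) = (6 + Q)²
X = 60025/36 (X = ((6 + 1/(-4 - 2))²*(-7))*(-7) = ((6 + 1/(-6))²*(-7))*(-7) = ((6 - ⅙)²*(-7))*(-7) = ((35/6)²*(-7))*(-7) = ((1225/36)*(-7))*(-7) = -8575/36*(-7) = 60025/36 ≈ 1667.4)
√(X + 1/q) = √(60025/36 + 1/(-247)) = √(60025/36 - 1/247) = √(14826139/8892) = √3662056333/1482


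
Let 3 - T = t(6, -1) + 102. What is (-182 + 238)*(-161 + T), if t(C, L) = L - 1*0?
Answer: -14504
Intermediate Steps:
t(C, L) = L (t(C, L) = L + 0 = L)
T = -98 (T = 3 - (-1 + 102) = 3 - 1*101 = 3 - 101 = -98)
(-182 + 238)*(-161 + T) = (-182 + 238)*(-161 - 98) = 56*(-259) = -14504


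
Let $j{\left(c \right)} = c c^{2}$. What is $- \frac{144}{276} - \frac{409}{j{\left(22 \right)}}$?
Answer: $- \frac{137183}{244904} \approx -0.56015$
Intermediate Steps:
$j{\left(c \right)} = c^{3}$
$- \frac{144}{276} - \frac{409}{j{\left(22 \right)}} = - \frac{144}{276} - \frac{409}{22^{3}} = \left(-144\right) \frac{1}{276} - \frac{409}{10648} = - \frac{12}{23} - \frac{409}{10648} = - \frac{137183}{244904}$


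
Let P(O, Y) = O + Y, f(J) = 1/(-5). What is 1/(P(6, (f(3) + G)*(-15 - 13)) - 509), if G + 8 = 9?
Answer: -5/2627 ≈ -0.0019033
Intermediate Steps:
G = 1 (G = -8 + 9 = 1)
f(J) = -⅕
1/(P(6, (f(3) + G)*(-15 - 13)) - 509) = 1/((6 + (-⅕ + 1)*(-15 - 13)) - 509) = 1/((6 + (⅘)*(-28)) - 509) = 1/((6 - 112/5) - 509) = 1/(-82/5 - 509) = 1/(-2627/5) = -5/2627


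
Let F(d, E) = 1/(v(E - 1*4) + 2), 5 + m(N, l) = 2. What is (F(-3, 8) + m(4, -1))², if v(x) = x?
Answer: 289/36 ≈ 8.0278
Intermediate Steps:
m(N, l) = -3 (m(N, l) = -5 + 2 = -3)
F(d, E) = 1/(-2 + E) (F(d, E) = 1/((E - 1*4) + 2) = 1/((E - 4) + 2) = 1/((-4 + E) + 2) = 1/(-2 + E))
(F(-3, 8) + m(4, -1))² = (1/(-2 + 8) - 3)² = (1/6 - 3)² = (⅙ - 3)² = (-17/6)² = 289/36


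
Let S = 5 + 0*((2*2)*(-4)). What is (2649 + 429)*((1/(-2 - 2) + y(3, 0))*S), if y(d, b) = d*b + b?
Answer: -7695/2 ≈ -3847.5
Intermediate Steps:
y(d, b) = b + b*d (y(d, b) = b*d + b = b + b*d)
S = 5 (S = 5 + 0*(4*(-4)) = 5 + 0*(-16) = 5 + 0 = 5)
(2649 + 429)*((1/(-2 - 2) + y(3, 0))*S) = (2649 + 429)*((1/(-2 - 2) + 0*(1 + 3))*5) = 3078*((1/(-4) + 0*4)*5) = 3078*((-¼ + 0)*5) = 3078*(-¼*5) = 3078*(-5/4) = -7695/2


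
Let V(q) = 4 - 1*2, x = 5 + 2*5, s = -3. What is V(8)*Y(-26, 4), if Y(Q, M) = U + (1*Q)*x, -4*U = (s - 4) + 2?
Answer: -1555/2 ≈ -777.50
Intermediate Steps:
x = 15 (x = 5 + 10 = 15)
V(q) = 2 (V(q) = 4 - 2 = 2)
U = 5/4 (U = -((-3 - 4) + 2)/4 = -(-7 + 2)/4 = -¼*(-5) = 5/4 ≈ 1.2500)
Y(Q, M) = 5/4 + 15*Q (Y(Q, M) = 5/4 + (1*Q)*15 = 5/4 + Q*15 = 5/4 + 15*Q)
V(8)*Y(-26, 4) = 2*(5/4 + 15*(-26)) = 2*(5/4 - 390) = 2*(-1555/4) = -1555/2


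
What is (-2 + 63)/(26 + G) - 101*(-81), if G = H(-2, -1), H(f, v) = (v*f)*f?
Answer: 180043/22 ≈ 8183.8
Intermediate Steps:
H(f, v) = v*f² (H(f, v) = (f*v)*f = v*f²)
G = -4 (G = -1*(-2)² = -1*4 = -4)
(-2 + 63)/(26 + G) - 101*(-81) = (-2 + 63)/(26 - 4) - 101*(-81) = 61/22 + 8181 = 180043/22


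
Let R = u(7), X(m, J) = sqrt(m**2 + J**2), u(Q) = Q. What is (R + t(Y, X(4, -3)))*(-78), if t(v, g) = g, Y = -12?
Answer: -936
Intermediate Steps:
X(m, J) = sqrt(J**2 + m**2)
R = 7
(R + t(Y, X(4, -3)))*(-78) = (7 + sqrt((-3)**2 + 4**2))*(-78) = (7 + sqrt(9 + 16))*(-78) = (7 + sqrt(25))*(-78) = (7 + 5)*(-78) = 12*(-78) = -936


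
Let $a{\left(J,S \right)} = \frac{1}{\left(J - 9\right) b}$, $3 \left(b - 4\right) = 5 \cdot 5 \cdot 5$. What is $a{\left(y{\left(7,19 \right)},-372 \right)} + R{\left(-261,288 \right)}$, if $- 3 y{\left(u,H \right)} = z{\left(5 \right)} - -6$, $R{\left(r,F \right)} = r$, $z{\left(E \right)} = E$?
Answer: $- \frac{1358775}{5206} \approx -261.0$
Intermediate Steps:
$b = \frac{137}{3}$ ($b = 4 + \frac{5 \cdot 5 \cdot 5}{3} = 4 + \frac{25 \cdot 5}{3} = 4 + \frac{1}{3} \cdot 125 = 4 + \frac{125}{3} = \frac{137}{3} \approx 45.667$)
$y{\left(u,H \right)} = - \frac{11}{3}$ ($y{\left(u,H \right)} = - \frac{5 - -6}{3} = - \frac{5 + 6}{3} = \left(- \frac{1}{3}\right) 11 = - \frac{11}{3}$)
$a{\left(J,S \right)} = \frac{1}{-411 + \frac{137 J}{3}}$ ($a{\left(J,S \right)} = \frac{1}{\left(J - 9\right) \frac{137}{3}} = \frac{1}{\left(-9 + J\right) \frac{137}{3}} = \frac{1}{-411 + \frac{137 J}{3}}$)
$a{\left(y{\left(7,19 \right)},-372 \right)} + R{\left(-261,288 \right)} = \frac{3}{137 \left(-9 - \frac{11}{3}\right)} - 261 = \frac{3}{137 \left(- \frac{38}{3}\right)} - 261 = \frac{3}{137} \left(- \frac{3}{38}\right) - 261 = - \frac{9}{5206} - 261 = - \frac{1358775}{5206}$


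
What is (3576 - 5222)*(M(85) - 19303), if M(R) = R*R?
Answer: 19880388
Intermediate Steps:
M(R) = R**2
(3576 - 5222)*(M(85) - 19303) = (3576 - 5222)*(85**2 - 19303) = -1646*(7225 - 19303) = -1646*(-12078) = 19880388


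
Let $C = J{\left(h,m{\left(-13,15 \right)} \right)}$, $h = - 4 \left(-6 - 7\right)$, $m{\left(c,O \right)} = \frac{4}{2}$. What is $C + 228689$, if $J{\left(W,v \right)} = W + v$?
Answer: $228743$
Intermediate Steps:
$m{\left(c,O \right)} = 2$ ($m{\left(c,O \right)} = 4 \cdot \frac{1}{2} = 2$)
$h = 52$ ($h = \left(-4\right) \left(-13\right) = 52$)
$C = 54$ ($C = 52 + 2 = 54$)
$C + 228689 = 54 + 228689 = 228743$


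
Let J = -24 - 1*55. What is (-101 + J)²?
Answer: 32400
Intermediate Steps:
J = -79 (J = -24 - 55 = -79)
(-101 + J)² = (-101 - 79)² = (-180)² = 32400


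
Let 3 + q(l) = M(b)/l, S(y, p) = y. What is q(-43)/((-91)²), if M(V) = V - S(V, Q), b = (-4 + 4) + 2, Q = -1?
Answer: -3/8281 ≈ -0.00036228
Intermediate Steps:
b = 2 (b = 0 + 2 = 2)
M(V) = 0 (M(V) = V - V = 0)
q(l) = -3 (q(l) = -3 + 0/l = -3 + 0 = -3)
q(-43)/((-91)²) = -3/((-91)²) = -3/8281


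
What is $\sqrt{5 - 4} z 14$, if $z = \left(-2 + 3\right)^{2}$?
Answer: $14$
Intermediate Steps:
$z = 1$ ($z = 1^{2} = 1$)
$\sqrt{5 - 4} z 14 = \sqrt{5 - 4} \cdot 1 \cdot 14 = \sqrt{1} \cdot 1 \cdot 14 = 1 \cdot 1 \cdot 14 = 1 \cdot 14 = 14$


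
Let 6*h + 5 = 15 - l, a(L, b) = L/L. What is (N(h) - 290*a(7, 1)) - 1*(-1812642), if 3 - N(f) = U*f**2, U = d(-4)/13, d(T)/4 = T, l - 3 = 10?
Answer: 23560619/13 ≈ 1.8124e+6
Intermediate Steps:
l = 13 (l = 3 + 10 = 13)
a(L, b) = 1
d(T) = 4*T
U = -16/13 (U = (4*(-4))/13 = -16*1/13 = -16/13 ≈ -1.2308)
h = -1/2 (h = -5/6 + (15 - 1*13)/6 = -5/6 + (15 - 13)/6 = -5/6 + (1/6)*2 = -5/6 + 1/3 = -1/2 ≈ -0.50000)
N(f) = 3 + 16*f**2/13 (N(f) = 3 - (-16)*f**2/13 = 3 + 16*f**2/13)
(N(h) - 290*a(7, 1)) - 1*(-1812642) = ((3 + 16*(-1/2)**2/13) - 290*1) - 1*(-1812642) = ((3 + (16/13)*(1/4)) - 290) + 1812642 = ((3 + 4/13) - 290) + 1812642 = (43/13 - 290) + 1812642 = -3727/13 + 1812642 = 23560619/13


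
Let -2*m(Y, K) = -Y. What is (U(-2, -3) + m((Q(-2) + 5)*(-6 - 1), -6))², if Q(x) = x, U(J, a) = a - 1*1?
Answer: 841/4 ≈ 210.25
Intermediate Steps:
U(J, a) = -1 + a (U(J, a) = a - 1 = -1 + a)
m(Y, K) = Y/2 (m(Y, K) = -(-1)*Y/2 = Y/2)
(U(-2, -3) + m((Q(-2) + 5)*(-6 - 1), -6))² = ((-1 - 3) + ((-2 + 5)*(-6 - 1))/2)² = (-4 + (3*(-7))/2)² = (-4 + (½)*(-21))² = (-4 - 21/2)² = (-29/2)² = 841/4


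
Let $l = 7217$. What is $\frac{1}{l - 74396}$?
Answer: $- \frac{1}{67179} \approx -1.4886 \cdot 10^{-5}$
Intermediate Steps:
$\frac{1}{l - 74396} = \frac{1}{7217 - 74396} = \frac{1}{-67179} = - \frac{1}{67179}$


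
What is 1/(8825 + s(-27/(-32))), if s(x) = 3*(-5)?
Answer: 1/8810 ≈ 0.00011351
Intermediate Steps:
s(x) = -15
1/(8825 + s(-27/(-32))) = 1/(8825 - 15) = 1/8810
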